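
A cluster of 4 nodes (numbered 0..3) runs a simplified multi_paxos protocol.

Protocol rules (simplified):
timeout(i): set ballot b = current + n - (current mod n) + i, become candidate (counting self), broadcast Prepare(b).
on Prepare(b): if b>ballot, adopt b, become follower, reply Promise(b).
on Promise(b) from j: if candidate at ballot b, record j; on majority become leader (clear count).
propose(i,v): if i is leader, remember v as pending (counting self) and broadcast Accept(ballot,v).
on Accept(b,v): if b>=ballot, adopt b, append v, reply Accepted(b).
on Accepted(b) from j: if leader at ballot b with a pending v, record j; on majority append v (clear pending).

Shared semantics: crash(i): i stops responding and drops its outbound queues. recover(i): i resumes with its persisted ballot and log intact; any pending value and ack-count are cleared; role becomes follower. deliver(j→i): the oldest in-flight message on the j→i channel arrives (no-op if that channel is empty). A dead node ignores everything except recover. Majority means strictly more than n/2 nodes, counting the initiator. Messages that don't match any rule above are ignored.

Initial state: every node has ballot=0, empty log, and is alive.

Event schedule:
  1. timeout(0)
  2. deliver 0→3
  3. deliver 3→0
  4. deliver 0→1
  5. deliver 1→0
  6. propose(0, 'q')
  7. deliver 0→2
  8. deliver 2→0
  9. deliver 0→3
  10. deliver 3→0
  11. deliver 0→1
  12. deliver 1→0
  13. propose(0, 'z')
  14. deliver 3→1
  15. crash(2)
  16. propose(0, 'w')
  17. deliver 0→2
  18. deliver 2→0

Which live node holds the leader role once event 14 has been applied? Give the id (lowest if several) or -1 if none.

after 1 — timeout(0): n0:cand/b4/[-]
after 2 — deliver 0→3: n3:foll/b4/[-]
after 3 — deliver 3→0: ·
after 4 — deliver 0→1: n1:foll/b4/[-]
after 5 — deliver 1→0: n0:lead/b4/[-]
after 6 — propose(0,'q'): ·
after 7 — deliver 0→2: n2:foll/b4/[-]
after 8 — deliver 2→0: ·
after 9 — deliver 0→3: n3:foll/b4/[q]
after 10 — deliver 3→0: ·
after 11 — deliver 0→1: n1:foll/b4/[q]
after 12 — deliver 1→0: n0:lead/b4/[q]
after 13 — propose(0,'z'): ·
after 14 — deliver 3→1: ·

0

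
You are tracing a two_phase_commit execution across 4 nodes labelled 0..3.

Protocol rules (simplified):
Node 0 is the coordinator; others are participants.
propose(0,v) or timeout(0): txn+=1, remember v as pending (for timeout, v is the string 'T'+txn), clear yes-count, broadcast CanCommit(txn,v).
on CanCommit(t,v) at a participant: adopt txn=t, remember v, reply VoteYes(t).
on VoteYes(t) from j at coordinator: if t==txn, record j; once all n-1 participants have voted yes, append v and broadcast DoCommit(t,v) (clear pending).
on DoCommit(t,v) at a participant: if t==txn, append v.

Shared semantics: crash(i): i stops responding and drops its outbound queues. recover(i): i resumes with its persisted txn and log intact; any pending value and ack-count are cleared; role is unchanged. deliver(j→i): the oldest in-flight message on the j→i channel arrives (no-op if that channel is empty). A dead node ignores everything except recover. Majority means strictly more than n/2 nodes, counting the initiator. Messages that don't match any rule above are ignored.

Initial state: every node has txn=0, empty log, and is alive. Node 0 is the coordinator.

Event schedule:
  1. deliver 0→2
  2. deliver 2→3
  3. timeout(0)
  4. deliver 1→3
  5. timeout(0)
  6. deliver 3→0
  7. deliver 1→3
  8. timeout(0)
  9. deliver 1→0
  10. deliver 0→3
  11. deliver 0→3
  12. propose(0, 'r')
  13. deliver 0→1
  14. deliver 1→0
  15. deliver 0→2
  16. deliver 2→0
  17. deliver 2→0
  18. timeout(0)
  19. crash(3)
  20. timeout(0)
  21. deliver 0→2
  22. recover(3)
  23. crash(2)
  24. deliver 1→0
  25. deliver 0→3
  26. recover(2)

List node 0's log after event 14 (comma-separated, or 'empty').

empty

[1] deliver 0→2 → ∅
[2] deliver 2→3 → ∅
[3] timeout(0) → N0(coor t1 [-])
[4] deliver 1→3 → ∅
[5] timeout(0) → N0(coor t2 [-])
[6] deliver 3→0 → ∅
[7] deliver 1→3 → ∅
[8] timeout(0) → N0(coor t3 [-])
[9] deliver 1→0 → ∅
[10] deliver 0→3 → N3(part t1 [-])
[11] deliver 0→3 → N3(part t2 [-])
[12] propose(0,'r') → N0(coor t4 [-])
[13] deliver 0→1 → N1(part t1 [-])
[14] deliver 1→0 → ∅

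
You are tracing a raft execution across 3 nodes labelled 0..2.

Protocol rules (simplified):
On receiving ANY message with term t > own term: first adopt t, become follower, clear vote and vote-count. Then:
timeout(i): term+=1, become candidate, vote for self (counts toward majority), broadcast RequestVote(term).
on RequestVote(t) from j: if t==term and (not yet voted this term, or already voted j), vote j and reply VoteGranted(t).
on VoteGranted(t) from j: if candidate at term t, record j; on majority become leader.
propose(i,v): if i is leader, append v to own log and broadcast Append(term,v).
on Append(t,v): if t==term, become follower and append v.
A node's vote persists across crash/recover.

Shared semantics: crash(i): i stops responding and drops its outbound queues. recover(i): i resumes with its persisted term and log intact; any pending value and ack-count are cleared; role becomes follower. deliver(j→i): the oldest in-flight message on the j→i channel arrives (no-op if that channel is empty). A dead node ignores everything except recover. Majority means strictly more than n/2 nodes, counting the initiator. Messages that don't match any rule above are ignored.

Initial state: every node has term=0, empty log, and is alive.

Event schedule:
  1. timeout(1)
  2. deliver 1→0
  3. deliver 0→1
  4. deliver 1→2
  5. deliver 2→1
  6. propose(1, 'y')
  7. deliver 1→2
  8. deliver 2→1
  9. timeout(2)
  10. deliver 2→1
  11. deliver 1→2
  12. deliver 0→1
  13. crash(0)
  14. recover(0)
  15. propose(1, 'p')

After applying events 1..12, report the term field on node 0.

1

1. timeout(1):  <1:cand t1 ->
2. deliver 1→0:  <0:foll t1 ->
3. deliver 0→1:  <1:lead t1 ->
4. deliver 1→2:  <2:foll t1 ->
5. deliver 2→1:  nop
6. propose(1,'y'):  <1:lead t1 y>
7. deliver 1→2:  <2:foll t1 y>
8. deliver 2→1:  nop
9. timeout(2):  <2:cand t2 y>
10. deliver 2→1:  <1:foll t2 y>
11. deliver 1→2:  <2:lead t2 y>
12. deliver 0→1:  nop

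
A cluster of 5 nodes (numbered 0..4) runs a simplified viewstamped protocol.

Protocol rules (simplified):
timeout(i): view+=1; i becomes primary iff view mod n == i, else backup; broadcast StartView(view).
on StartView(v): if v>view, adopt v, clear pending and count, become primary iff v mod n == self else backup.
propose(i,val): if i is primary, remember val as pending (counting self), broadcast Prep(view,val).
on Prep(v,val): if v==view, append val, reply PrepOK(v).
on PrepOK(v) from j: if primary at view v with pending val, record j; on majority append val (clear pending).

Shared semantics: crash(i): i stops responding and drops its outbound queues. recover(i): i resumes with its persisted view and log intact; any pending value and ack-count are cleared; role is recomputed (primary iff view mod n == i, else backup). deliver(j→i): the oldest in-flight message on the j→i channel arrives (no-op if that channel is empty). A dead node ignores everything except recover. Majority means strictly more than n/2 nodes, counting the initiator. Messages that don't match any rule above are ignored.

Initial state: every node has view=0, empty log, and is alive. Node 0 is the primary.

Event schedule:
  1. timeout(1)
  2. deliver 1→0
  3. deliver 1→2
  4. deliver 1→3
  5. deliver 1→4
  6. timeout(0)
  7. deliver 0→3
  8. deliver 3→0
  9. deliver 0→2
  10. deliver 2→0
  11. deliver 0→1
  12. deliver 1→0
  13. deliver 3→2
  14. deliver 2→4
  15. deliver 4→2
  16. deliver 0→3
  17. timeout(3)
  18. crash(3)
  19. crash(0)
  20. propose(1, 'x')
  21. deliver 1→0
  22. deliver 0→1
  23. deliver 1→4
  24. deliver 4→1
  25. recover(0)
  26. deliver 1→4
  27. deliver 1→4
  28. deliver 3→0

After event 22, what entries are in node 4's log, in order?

empty

[1] timeout(1) → N1(prim v1 [-])
[2] deliver 1→0 → N0(back v1 [-])
[3] deliver 1→2 → N2(back v1 [-])
[4] deliver 1→3 → N3(back v1 [-])
[5] deliver 1→4 → N4(back v1 [-])
[6] timeout(0) → N0(back v2 [-])
[7] deliver 0→3 → N3(back v2 [-])
[8] deliver 3→0 → ∅
[9] deliver 0→2 → N2(prim v2 [-])
[10] deliver 2→0 → ∅
[11] deliver 0→1 → N1(back v2 [-])
[12] deliver 1→0 → ∅
[13] deliver 3→2 → ∅
[14] deliver 2→4 → ∅
[15] deliver 4→2 → ∅
[16] deliver 0→3 → ∅
[17] timeout(3) → N3(prim v3 [-])
[18] crash(3) → N3(✗prim v3 [-])
[19] crash(0) → N0(✗back v2 [-])
[20] propose(1,'x') → ∅
[21] deliver 1→0 → ∅
[22] deliver 0→1 → ∅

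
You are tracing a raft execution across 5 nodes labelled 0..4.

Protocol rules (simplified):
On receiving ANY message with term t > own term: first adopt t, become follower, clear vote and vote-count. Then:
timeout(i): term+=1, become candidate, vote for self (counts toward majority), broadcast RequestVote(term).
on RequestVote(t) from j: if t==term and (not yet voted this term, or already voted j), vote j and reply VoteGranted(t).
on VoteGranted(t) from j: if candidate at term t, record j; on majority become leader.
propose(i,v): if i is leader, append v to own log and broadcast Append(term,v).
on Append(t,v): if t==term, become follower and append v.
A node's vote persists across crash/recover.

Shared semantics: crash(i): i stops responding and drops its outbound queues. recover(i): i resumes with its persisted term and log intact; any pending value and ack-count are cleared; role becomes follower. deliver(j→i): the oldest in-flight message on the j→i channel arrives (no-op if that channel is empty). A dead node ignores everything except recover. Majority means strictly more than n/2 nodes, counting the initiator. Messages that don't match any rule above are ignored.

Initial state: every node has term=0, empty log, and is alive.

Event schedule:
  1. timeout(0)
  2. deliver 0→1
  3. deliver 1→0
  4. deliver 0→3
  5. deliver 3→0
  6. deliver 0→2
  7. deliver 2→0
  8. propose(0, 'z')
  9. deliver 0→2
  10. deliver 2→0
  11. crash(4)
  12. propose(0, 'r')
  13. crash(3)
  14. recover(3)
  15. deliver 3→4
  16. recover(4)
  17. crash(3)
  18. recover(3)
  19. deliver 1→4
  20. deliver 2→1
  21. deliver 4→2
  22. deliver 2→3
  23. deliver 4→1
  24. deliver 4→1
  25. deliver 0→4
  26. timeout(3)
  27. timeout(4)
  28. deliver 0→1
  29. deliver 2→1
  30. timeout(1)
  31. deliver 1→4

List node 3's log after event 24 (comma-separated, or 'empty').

e1 timeout(0): 0[cand,t=1,-]
e2 deliver 0→1: 1[foll,t=1,-]
e3 deliver 1→0: ·
e4 deliver 0→3: 3[foll,t=1,-]
e5 deliver 3→0: 0[lead,t=1,-]
e6 deliver 0→2: 2[foll,t=1,-]
e7 deliver 2→0: ·
e8 propose(0,'z'): 0[lead,t=1,z]
e9 deliver 0→2: 2[foll,t=1,z]
e10 deliver 2→0: ·
e11 crash(4): 4[✗foll,t=0,-]
e12 propose(0,'r'): 0[lead,t=1,z,r]
e13 crash(3): 3[✗foll,t=1,-]
e14 recover(3): 3[foll,t=1,-]
e15 deliver 3→4: ·
e16 recover(4): 4[foll,t=0,-]
e17 crash(3): 3[✗foll,t=1,-]
e18 recover(3): 3[foll,t=1,-]
e19 deliver 1→4: ·
e20 deliver 2→1: ·
e21 deliver 4→2: ·
e22 deliver 2→3: ·
e23 deliver 4→1: ·
e24 deliver 4→1: ·

empty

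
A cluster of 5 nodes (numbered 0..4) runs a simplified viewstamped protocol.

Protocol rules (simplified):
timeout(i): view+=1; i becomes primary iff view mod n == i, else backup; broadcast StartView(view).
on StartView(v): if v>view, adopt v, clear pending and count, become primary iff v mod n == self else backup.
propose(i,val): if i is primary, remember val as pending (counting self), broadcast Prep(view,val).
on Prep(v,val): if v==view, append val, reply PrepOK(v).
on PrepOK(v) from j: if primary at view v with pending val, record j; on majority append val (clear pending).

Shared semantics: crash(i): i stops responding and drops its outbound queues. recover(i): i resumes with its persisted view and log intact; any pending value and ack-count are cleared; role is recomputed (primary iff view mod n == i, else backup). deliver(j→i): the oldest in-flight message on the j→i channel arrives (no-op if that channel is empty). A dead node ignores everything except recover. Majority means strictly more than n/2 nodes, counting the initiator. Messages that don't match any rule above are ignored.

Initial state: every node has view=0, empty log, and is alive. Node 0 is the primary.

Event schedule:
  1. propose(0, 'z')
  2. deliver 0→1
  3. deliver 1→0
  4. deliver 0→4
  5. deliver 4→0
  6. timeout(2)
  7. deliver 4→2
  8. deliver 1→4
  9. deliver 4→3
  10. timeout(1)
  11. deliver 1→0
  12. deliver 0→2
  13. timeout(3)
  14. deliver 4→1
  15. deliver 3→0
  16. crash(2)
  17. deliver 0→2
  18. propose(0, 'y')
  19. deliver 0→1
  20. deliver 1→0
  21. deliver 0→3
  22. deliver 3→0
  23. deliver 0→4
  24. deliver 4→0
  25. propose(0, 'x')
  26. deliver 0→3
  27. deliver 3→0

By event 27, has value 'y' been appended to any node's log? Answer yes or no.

1. propose(0,'z'):  nop
2. deliver 0→1:  <1:back v0 z>
3. deliver 1→0:  nop
4. deliver 0→4:  <4:back v0 z>
5. deliver 4→0:  <0:prim v0 z>
6. timeout(2):  <2:back v1 ->
7. deliver 4→2:  nop
8. deliver 1→4:  nop
9. deliver 4→3:  nop
10. timeout(1):  <1:prim v1 z>
11. deliver 1→0:  <0:back v1 z>
12. deliver 0→2:  nop
13. timeout(3):  <3:back v1 ->
14. deliver 4→1:  nop
15. deliver 3→0:  nop
16. crash(2):  <2:✗back v1 ->
17. deliver 0→2:  nop
18. propose(0,'y'):  nop
19. deliver 0→1:  nop
20. deliver 1→0:  nop
21. deliver 0→3:  nop
22. deliver 3→0:  nop
23. deliver 0→4:  nop
24. deliver 4→0:  nop
25. propose(0,'x'):  nop
26. deliver 0→3:  nop
27. deliver 3→0:  nop

no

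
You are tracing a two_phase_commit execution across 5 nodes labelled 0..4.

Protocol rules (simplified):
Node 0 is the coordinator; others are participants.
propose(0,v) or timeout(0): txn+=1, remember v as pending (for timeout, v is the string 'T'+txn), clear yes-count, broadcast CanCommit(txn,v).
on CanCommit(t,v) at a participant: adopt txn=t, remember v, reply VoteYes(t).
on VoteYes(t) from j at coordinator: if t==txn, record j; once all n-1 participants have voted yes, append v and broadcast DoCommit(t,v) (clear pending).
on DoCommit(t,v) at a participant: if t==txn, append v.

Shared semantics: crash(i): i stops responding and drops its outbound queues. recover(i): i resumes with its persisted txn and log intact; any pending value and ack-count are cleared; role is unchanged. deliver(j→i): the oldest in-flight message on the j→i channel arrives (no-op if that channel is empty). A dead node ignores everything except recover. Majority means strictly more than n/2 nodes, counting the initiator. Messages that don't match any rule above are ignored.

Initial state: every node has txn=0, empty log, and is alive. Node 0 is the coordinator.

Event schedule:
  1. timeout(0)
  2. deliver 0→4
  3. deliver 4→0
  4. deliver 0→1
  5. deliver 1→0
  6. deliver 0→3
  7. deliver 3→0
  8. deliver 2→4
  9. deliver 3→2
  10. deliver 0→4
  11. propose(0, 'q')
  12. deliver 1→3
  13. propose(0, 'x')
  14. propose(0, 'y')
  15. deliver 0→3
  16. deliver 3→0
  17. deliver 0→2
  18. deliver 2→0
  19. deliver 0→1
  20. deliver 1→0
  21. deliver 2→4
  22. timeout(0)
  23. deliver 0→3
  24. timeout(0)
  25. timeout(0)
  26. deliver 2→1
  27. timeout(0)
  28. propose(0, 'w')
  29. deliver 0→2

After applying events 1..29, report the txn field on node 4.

1

after 1 — timeout(0): n0:coor/t1/[-]
after 2 — deliver 0→4: n4:part/t1/[-]
after 3 — deliver 4→0: ·
after 4 — deliver 0→1: n1:part/t1/[-]
after 5 — deliver 1→0: ·
after 6 — deliver 0→3: n3:part/t1/[-]
after 7 — deliver 3→0: ·
after 8 — deliver 2→4: ·
after 9 — deliver 3→2: ·
after 10 — deliver 0→4: ·
after 11 — propose(0,'q'): n0:coor/t2/[-]
after 12 — deliver 1→3: ·
after 13 — propose(0,'x'): n0:coor/t3/[-]
after 14 — propose(0,'y'): n0:coor/t4/[-]
after 15 — deliver 0→3: n3:part/t2/[-]
after 16 — deliver 3→0: ·
after 17 — deliver 0→2: n2:part/t1/[-]
after 18 — deliver 2→0: ·
after 19 — deliver 0→1: n1:part/t2/[-]
after 20 — deliver 1→0: ·
after 21 — deliver 2→4: ·
after 22 — timeout(0): n0:coor/t5/[-]
after 23 — deliver 0→3: n3:part/t3/[-]
after 24 — timeout(0): n0:coor/t6/[-]
after 25 — timeout(0): n0:coor/t7/[-]
after 26 — deliver 2→1: ·
after 27 — timeout(0): n0:coor/t8/[-]
after 28 — propose(0,'w'): n0:coor/t9/[-]
after 29 — deliver 0→2: n2:part/t2/[-]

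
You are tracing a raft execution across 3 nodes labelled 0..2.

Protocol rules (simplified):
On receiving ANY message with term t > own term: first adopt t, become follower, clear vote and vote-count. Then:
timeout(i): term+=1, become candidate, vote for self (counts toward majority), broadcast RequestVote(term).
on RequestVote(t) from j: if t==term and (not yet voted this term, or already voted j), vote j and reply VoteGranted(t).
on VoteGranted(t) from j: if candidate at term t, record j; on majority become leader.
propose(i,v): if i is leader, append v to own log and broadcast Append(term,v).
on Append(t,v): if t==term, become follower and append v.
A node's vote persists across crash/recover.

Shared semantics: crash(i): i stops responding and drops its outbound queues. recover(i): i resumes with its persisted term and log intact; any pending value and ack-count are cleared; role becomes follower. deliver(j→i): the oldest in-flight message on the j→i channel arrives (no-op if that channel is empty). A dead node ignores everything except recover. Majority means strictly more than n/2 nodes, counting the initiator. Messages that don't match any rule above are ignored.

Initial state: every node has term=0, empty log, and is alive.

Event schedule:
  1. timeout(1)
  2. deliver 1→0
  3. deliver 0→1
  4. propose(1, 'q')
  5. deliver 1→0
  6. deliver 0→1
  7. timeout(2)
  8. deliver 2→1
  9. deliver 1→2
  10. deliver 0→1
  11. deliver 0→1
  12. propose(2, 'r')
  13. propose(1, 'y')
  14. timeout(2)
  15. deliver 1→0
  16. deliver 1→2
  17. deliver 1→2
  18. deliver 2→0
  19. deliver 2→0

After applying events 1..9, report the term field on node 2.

[1] timeout(1) → N1(cand t1 [-])
[2] deliver 1→0 → N0(foll t1 [-])
[3] deliver 0→1 → N1(lead t1 [-])
[4] propose(1,'q') → N1(lead t1 [q])
[5] deliver 1→0 → N0(foll t1 [q])
[6] deliver 0→1 → ∅
[7] timeout(2) → N2(cand t1 [-])
[8] deliver 2→1 → ∅
[9] deliver 1→2 → ∅

1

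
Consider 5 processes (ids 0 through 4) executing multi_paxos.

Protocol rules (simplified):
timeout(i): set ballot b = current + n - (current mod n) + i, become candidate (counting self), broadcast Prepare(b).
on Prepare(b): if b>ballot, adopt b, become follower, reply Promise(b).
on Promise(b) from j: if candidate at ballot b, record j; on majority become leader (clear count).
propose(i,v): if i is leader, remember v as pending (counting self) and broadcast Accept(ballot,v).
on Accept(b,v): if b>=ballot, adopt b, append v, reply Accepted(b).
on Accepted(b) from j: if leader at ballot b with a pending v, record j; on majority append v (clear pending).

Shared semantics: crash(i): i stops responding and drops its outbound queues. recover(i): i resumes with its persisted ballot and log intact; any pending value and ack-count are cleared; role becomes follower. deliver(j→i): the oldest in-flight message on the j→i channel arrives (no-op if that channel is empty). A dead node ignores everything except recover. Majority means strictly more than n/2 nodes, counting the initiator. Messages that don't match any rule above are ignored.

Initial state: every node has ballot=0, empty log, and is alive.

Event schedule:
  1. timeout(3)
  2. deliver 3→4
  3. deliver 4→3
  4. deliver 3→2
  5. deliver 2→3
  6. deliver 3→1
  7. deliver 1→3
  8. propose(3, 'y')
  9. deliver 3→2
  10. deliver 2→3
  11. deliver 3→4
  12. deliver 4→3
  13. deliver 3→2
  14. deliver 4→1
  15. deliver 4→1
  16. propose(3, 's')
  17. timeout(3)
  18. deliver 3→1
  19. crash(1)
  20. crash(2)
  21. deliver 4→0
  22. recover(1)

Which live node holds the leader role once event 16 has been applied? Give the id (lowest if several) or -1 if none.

[1] timeout(3) → N3(cand b8 [-])
[2] deliver 3→4 → N4(foll b8 [-])
[3] deliver 4→3 → ∅
[4] deliver 3→2 → N2(foll b8 [-])
[5] deliver 2→3 → N3(lead b8 [-])
[6] deliver 3→1 → N1(foll b8 [-])
[7] deliver 1→3 → ∅
[8] propose(3,'y') → ∅
[9] deliver 3→2 → N2(foll b8 [y])
[10] deliver 2→3 → ∅
[11] deliver 3→4 → N4(foll b8 [y])
[12] deliver 4→3 → N3(lead b8 [y])
[13] deliver 3→2 → ∅
[14] deliver 4→1 → ∅
[15] deliver 4→1 → ∅
[16] propose(3,'s') → ∅

3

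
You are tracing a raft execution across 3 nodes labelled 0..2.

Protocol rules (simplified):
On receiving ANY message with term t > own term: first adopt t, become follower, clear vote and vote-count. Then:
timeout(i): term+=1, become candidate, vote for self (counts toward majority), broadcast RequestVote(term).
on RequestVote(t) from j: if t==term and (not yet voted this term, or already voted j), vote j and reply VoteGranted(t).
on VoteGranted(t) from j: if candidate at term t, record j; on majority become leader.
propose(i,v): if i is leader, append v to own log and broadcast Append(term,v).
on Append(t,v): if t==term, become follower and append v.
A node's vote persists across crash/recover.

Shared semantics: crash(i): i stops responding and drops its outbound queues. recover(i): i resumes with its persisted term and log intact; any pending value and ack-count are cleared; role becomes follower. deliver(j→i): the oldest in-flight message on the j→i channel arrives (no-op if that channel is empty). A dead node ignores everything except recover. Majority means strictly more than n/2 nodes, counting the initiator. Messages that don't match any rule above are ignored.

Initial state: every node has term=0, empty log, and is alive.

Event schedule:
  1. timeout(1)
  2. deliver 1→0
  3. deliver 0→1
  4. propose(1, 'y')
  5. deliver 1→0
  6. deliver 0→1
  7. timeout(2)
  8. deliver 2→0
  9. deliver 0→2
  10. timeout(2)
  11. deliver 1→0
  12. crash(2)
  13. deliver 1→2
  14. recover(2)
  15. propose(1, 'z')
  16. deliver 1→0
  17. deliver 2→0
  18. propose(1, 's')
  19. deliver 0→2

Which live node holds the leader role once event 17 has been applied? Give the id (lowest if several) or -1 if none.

1

1. timeout(1):  <1:cand t1 ->
2. deliver 1→0:  <0:foll t1 ->
3. deliver 0→1:  <1:lead t1 ->
4. propose(1,'y'):  <1:lead t1 y>
5. deliver 1→0:  <0:foll t1 y>
6. deliver 0→1:  nop
7. timeout(2):  <2:cand t1 ->
8. deliver 2→0:  nop
9. deliver 0→2:  nop
10. timeout(2):  <2:cand t2 ->
11. deliver 1→0:  nop
12. crash(2):  <2:✗cand t2 ->
13. deliver 1→2:  nop
14. recover(2):  <2:foll t2 ->
15. propose(1,'z'):  <1:lead t1 y,z>
16. deliver 1→0:  <0:foll t1 y,z>
17. deliver 2→0:  nop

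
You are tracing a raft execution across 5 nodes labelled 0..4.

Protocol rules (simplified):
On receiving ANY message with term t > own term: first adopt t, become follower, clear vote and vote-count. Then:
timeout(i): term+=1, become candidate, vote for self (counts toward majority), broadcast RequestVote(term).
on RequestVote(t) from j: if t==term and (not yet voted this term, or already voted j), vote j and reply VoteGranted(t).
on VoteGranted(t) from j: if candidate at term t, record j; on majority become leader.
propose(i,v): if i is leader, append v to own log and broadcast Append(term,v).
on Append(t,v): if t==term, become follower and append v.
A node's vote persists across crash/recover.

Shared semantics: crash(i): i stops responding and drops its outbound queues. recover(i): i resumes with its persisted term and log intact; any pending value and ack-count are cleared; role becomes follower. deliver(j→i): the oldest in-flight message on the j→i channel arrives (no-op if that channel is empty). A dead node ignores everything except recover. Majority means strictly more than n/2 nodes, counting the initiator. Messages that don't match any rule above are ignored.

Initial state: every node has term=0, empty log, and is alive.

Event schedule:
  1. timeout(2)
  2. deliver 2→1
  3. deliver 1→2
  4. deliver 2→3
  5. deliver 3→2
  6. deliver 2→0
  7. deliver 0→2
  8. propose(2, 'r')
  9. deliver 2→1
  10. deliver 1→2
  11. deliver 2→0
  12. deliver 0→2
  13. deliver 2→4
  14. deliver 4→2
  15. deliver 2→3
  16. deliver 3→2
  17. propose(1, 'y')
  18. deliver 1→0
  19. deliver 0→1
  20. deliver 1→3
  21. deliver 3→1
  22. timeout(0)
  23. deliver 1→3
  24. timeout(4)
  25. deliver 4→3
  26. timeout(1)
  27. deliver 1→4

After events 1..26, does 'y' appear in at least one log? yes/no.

no

step 1 timeout(2): 2={cand,t=1,log=-}
step 2 deliver 2→1: 1={foll,t=1,log=-}
step 3 deliver 1→2: —
step 4 deliver 2→3: 3={foll,t=1,log=-}
step 5 deliver 3→2: 2={lead,t=1,log=-}
step 6 deliver 2→0: 0={foll,t=1,log=-}
step 7 deliver 0→2: —
step 8 propose(2,'r'): 2={lead,t=1,log=r}
step 9 deliver 2→1: 1={foll,t=1,log=r}
step 10 deliver 1→2: —
step 11 deliver 2→0: 0={foll,t=1,log=r}
step 12 deliver 0→2: —
step 13 deliver 2→4: 4={foll,t=1,log=-}
step 14 deliver 4→2: —
step 15 deliver 2→3: 3={foll,t=1,log=r}
step 16 deliver 3→2: —
step 17 propose(1,'y'): —
step 18 deliver 1→0: —
step 19 deliver 0→1: —
step 20 deliver 1→3: —
step 21 deliver 3→1: —
step 22 timeout(0): 0={cand,t=2,log=r}
step 23 deliver 1→3: —
step 24 timeout(4): 4={cand,t=2,log=-}
step 25 deliver 4→3: 3={foll,t=2,log=r}
step 26 timeout(1): 1={cand,t=2,log=r}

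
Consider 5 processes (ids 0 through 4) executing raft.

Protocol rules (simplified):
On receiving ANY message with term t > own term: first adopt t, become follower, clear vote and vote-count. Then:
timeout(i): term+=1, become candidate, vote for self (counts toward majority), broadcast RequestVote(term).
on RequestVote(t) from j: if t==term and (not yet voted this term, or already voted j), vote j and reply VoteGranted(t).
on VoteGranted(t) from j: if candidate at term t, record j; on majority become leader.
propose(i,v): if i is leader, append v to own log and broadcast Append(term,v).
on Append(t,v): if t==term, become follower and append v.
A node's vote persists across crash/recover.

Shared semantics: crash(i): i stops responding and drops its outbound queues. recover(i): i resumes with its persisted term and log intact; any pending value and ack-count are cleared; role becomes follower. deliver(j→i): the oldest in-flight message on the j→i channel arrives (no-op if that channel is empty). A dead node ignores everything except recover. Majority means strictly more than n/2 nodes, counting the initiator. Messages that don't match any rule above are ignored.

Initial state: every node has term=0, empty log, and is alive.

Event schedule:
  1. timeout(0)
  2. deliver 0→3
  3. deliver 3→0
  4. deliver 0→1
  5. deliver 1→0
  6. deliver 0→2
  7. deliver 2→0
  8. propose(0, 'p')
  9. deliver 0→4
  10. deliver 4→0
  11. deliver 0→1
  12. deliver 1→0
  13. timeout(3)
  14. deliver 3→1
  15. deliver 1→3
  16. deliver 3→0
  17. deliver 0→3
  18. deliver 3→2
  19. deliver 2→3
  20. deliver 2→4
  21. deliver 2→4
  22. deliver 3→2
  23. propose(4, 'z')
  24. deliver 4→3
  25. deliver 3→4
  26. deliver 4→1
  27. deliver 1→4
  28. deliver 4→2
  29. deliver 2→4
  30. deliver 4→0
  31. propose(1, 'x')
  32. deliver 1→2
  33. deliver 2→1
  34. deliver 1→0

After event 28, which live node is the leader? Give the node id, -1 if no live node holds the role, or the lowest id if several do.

1. timeout(0):  <0:cand t1 ->
2. deliver 0→3:  <3:foll t1 ->
3. deliver 3→0:  nop
4. deliver 0→1:  <1:foll t1 ->
5. deliver 1→0:  <0:lead t1 ->
6. deliver 0→2:  <2:foll t1 ->
7. deliver 2→0:  nop
8. propose(0,'p'):  <0:lead t1 p>
9. deliver 0→4:  <4:foll t1 ->
10. deliver 4→0:  nop
11. deliver 0→1:  <1:foll t1 p>
12. deliver 1→0:  nop
13. timeout(3):  <3:cand t2 ->
14. deliver 3→1:  <1:foll t2 p>
15. deliver 1→3:  nop
16. deliver 3→0:  <0:foll t2 p>
17. deliver 0→3:  nop
18. deliver 3→2:  <2:foll t2 ->
19. deliver 2→3:  <3:lead t2 ->
20. deliver 2→4:  nop
21. deliver 2→4:  nop
22. deliver 3→2:  nop
23. propose(4,'z'):  nop
24. deliver 4→3:  nop
25. deliver 3→4:  <4:foll t2 ->
26. deliver 4→1:  nop
27. deliver 1→4:  nop
28. deliver 4→2:  nop

3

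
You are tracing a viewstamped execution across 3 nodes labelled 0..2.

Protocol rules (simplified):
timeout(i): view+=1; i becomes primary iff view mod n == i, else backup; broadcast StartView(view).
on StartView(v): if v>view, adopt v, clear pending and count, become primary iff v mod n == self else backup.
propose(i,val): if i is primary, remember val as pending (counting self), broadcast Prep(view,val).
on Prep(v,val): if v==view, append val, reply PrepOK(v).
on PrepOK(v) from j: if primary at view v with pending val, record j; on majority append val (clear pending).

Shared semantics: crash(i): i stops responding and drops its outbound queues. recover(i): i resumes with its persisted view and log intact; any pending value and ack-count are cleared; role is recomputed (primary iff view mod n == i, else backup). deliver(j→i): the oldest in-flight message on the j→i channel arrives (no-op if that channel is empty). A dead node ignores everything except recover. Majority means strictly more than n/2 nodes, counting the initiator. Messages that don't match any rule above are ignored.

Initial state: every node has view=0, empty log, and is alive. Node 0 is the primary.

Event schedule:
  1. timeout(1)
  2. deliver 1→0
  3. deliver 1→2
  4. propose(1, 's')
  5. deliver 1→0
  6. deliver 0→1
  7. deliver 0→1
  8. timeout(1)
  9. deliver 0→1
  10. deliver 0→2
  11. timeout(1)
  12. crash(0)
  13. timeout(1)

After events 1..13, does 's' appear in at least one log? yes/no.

step 1 timeout(1): 1={prim,v=1,log=-}
step 2 deliver 1→0: 0={back,v=1,log=-}
step 3 deliver 1→2: 2={back,v=1,log=-}
step 4 propose(1,'s'): —
step 5 deliver 1→0: 0={back,v=1,log=s}
step 6 deliver 0→1: 1={prim,v=1,log=s}
step 7 deliver 0→1: —
step 8 timeout(1): 1={back,v=2,log=s}
step 9 deliver 0→1: —
step 10 deliver 0→2: —
step 11 timeout(1): 1={back,v=3,log=s}
step 12 crash(0): 0={✗back,v=1,log=s}
step 13 timeout(1): 1={prim,v=4,log=s}

yes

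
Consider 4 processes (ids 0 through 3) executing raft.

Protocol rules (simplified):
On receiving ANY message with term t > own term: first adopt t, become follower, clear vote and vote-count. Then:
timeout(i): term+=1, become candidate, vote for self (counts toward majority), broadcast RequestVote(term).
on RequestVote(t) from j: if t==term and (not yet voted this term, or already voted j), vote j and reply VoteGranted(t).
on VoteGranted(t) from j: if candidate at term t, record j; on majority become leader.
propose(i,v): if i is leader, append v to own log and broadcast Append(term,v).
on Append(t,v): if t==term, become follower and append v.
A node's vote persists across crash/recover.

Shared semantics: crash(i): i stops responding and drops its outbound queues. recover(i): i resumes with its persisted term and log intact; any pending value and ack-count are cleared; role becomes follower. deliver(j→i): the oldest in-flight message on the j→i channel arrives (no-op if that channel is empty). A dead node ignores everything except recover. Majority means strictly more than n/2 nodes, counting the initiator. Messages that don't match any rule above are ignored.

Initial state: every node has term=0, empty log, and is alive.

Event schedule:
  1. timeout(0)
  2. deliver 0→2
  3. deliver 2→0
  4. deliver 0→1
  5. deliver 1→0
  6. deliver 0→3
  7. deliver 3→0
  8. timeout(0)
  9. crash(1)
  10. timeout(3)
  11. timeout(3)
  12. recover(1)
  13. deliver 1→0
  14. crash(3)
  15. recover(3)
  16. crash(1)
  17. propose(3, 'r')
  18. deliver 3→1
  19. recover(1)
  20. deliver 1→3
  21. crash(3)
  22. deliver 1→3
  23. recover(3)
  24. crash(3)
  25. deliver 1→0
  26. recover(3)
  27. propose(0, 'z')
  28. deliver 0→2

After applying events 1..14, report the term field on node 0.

2

step 1 timeout(0): 0={cand,t=1,log=-}
step 2 deliver 0→2: 2={foll,t=1,log=-}
step 3 deliver 2→0: —
step 4 deliver 0→1: 1={foll,t=1,log=-}
step 5 deliver 1→0: 0={lead,t=1,log=-}
step 6 deliver 0→3: 3={foll,t=1,log=-}
step 7 deliver 3→0: —
step 8 timeout(0): 0={cand,t=2,log=-}
step 9 crash(1): 1={✗foll,t=1,log=-}
step 10 timeout(3): 3={cand,t=2,log=-}
step 11 timeout(3): 3={cand,t=3,log=-}
step 12 recover(1): 1={foll,t=1,log=-}
step 13 deliver 1→0: —
step 14 crash(3): 3={✗cand,t=3,log=-}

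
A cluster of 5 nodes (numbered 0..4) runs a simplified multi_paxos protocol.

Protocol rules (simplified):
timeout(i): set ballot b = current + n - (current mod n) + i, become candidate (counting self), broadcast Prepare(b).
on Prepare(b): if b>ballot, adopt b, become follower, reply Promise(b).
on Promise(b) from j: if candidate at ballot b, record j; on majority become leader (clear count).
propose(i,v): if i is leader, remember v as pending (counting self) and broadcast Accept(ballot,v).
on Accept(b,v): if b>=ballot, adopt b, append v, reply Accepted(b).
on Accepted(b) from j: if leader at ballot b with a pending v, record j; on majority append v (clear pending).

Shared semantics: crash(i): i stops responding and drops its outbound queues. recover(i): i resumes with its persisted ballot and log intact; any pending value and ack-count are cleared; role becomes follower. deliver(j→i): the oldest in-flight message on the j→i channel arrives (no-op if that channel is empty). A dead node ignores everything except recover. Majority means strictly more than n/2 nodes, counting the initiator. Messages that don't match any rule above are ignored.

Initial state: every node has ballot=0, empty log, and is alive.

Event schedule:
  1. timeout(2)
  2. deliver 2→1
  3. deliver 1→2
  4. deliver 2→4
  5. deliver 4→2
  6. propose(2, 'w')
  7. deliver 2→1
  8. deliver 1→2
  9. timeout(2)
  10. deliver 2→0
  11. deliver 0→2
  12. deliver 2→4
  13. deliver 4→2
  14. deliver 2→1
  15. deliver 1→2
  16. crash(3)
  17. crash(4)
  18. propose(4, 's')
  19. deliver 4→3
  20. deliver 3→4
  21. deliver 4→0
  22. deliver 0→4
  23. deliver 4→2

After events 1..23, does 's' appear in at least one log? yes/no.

no

e1 timeout(2): 2[cand,b=7,-]
e2 deliver 2→1: 1[foll,b=7,-]
e3 deliver 1→2: ·
e4 deliver 2→4: 4[foll,b=7,-]
e5 deliver 4→2: 2[lead,b=7,-]
e6 propose(2,'w'): ·
e7 deliver 2→1: 1[foll,b=7,w]
e8 deliver 1→2: ·
e9 timeout(2): 2[cand,b=12,-]
e10 deliver 2→0: 0[foll,b=7,-]
e11 deliver 0→2: ·
e12 deliver 2→4: 4[foll,b=7,w]
e13 deliver 4→2: ·
e14 deliver 2→1: 1[foll,b=12,w]
e15 deliver 1→2: ·
e16 crash(3): 3[✗foll,b=0,-]
e17 crash(4): 4[✗foll,b=7,w]
e18 propose(4,'s'): ·
e19 deliver 4→3: ·
e20 deliver 3→4: ·
e21 deliver 4→0: ·
e22 deliver 0→4: ·
e23 deliver 4→2: ·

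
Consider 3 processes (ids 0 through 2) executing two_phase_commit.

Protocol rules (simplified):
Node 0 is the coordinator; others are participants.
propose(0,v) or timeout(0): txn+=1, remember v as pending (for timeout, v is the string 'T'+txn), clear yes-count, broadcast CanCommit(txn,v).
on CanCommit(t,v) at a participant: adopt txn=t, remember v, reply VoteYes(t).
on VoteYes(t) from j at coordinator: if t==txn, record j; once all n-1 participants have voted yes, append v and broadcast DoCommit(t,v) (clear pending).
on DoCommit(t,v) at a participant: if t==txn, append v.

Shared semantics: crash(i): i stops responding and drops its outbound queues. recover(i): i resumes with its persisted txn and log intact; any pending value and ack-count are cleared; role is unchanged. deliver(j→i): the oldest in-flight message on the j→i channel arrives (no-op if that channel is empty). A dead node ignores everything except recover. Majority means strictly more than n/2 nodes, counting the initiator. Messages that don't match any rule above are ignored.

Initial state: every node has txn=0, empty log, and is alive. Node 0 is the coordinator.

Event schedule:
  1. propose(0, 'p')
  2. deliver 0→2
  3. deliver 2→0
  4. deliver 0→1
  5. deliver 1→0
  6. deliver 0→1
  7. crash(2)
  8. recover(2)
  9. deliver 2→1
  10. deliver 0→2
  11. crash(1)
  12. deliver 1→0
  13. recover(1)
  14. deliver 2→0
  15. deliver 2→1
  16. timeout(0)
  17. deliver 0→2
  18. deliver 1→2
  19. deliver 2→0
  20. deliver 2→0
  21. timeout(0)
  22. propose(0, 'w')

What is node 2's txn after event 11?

e1 propose(0,'p'): 0[coor,t=1,-]
e2 deliver 0→2: 2[part,t=1,-]
e3 deliver 2→0: ·
e4 deliver 0→1: 1[part,t=1,-]
e5 deliver 1→0: 0[coor,t=1,p]
e6 deliver 0→1: 1[part,t=1,p]
e7 crash(2): 2[✗part,t=1,-]
e8 recover(2): 2[part,t=1,-]
e9 deliver 2→1: ·
e10 deliver 0→2: 2[part,t=1,p]
e11 crash(1): 1[✗part,t=1,p]

1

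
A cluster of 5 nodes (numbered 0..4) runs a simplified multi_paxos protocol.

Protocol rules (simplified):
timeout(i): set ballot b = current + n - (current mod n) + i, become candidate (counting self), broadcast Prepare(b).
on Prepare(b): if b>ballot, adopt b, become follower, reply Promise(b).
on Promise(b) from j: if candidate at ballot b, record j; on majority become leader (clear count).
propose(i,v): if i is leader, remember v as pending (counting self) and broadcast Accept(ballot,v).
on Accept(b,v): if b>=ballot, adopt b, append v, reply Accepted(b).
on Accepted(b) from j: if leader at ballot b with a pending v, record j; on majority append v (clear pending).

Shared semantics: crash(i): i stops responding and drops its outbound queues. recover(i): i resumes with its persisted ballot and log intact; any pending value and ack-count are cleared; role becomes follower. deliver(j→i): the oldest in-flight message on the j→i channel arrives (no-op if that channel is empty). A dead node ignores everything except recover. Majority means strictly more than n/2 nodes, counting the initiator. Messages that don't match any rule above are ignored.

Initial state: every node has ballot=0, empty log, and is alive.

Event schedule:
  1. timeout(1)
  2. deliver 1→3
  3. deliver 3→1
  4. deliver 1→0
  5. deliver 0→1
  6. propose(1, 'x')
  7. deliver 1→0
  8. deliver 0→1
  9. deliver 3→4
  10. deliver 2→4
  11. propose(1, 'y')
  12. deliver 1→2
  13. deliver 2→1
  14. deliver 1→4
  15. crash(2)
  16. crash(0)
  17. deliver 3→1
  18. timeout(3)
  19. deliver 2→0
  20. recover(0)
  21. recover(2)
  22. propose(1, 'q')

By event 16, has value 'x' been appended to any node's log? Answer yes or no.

[1] timeout(1) → N1(cand b6 [-])
[2] deliver 1→3 → N3(foll b6 [-])
[3] deliver 3→1 → ∅
[4] deliver 1→0 → N0(foll b6 [-])
[5] deliver 0→1 → N1(lead b6 [-])
[6] propose(1,'x') → ∅
[7] deliver 1→0 → N0(foll b6 [x])
[8] deliver 0→1 → ∅
[9] deliver 3→4 → ∅
[10] deliver 2→4 → ∅
[11] propose(1,'y') → ∅
[12] deliver 1→2 → N2(foll b6 [-])
[13] deliver 2→1 → ∅
[14] deliver 1→4 → N4(foll b6 [-])
[15] crash(2) → N2(✗foll b6 [-])
[16] crash(0) → N0(✗foll b6 [x])

yes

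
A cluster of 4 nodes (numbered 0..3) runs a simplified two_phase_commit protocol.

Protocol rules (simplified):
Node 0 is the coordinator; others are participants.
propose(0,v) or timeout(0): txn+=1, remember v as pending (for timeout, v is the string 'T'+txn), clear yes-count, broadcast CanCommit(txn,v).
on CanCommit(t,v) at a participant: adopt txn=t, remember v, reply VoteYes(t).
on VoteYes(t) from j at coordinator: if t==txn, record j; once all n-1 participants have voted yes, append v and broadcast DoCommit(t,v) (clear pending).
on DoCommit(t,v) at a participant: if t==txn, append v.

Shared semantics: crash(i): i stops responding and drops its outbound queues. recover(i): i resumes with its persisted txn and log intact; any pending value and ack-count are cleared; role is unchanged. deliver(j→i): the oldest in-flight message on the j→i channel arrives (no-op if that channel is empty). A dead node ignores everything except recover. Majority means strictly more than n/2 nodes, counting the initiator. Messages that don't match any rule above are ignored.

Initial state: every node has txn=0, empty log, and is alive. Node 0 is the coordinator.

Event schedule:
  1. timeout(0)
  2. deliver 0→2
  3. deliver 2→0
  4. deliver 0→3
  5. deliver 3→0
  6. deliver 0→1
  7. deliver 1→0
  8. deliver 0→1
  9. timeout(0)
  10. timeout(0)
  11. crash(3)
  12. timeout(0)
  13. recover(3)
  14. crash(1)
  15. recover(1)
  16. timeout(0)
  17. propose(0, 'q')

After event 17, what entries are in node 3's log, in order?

[1] timeout(0) → N0(coor t1 [-])
[2] deliver 0→2 → N2(part t1 [-])
[3] deliver 2→0 → ∅
[4] deliver 0→3 → N3(part t1 [-])
[5] deliver 3→0 → ∅
[6] deliver 0→1 → N1(part t1 [-])
[7] deliver 1→0 → N0(coor t1 [T1])
[8] deliver 0→1 → N1(part t1 [T1])
[9] timeout(0) → N0(coor t2 [T1])
[10] timeout(0) → N0(coor t3 [T1])
[11] crash(3) → N3(✗part t1 [-])
[12] timeout(0) → N0(coor t4 [T1])
[13] recover(3) → N3(part t1 [-])
[14] crash(1) → N1(✗part t1 [T1])
[15] recover(1) → N1(part t1 [T1])
[16] timeout(0) → N0(coor t5 [T1])
[17] propose(0,'q') → N0(coor t6 [T1])

empty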